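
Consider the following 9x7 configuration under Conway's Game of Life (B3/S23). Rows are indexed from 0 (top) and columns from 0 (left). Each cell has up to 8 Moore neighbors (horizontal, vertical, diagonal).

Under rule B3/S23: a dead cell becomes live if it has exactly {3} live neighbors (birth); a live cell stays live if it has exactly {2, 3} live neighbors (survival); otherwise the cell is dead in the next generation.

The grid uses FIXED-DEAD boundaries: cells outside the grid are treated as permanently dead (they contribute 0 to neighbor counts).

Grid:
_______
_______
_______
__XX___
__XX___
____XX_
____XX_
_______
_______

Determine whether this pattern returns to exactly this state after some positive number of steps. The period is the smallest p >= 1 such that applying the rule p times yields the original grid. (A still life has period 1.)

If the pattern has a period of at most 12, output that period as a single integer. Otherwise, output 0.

Simulating and comparing each generation to the original:
Gen 0 (original, given above): 8 live cells
Gen 1: 6 live cells, differs from original
Gen 2: 8 live cells, MATCHES original -> period = 2

Answer: 2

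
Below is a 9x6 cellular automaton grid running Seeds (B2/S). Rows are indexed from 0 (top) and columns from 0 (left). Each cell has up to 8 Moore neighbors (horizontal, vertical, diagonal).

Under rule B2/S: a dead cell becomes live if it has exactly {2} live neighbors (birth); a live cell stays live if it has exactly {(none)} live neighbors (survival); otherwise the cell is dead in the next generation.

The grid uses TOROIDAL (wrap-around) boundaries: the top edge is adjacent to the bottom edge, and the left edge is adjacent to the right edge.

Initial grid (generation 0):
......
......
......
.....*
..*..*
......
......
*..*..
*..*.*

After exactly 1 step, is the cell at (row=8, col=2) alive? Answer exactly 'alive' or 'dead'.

Answer: alive

Derivation:
Simulating step by step:
Generation 0 (given above): 8 live cells
Generation 1: 11 live cells
*...**
......
......
*...*.
*...*.
......
......
.**...
.**...

Cell (8,2) at generation 1: 1 -> alive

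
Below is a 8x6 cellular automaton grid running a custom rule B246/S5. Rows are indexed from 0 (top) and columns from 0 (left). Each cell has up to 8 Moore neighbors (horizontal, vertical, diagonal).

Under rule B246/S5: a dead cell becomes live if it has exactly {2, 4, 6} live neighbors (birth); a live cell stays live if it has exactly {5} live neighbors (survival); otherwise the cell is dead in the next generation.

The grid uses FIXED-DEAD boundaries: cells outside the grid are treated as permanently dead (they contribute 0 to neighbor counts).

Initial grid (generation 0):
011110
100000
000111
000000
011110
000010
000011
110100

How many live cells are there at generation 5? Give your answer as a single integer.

Simulating step by step:
Generation 0 (given above): 18 live cells
Generation 1: 12 live cells
100000
001000
000000
011000
000001
010001
111000
001001
Generation 2: 12 live cells
010000
010000
000100
000000
100010
000010
000111
110100
Generation 3: 14 live cells
101000
100000
001000
000110
000101
000101
110000
000011
Generation 4: 15 live cells
000000
011100
010010
000001
000010
110010
001110
110000
Generation 5: 14 live cells
010100
100010
101001
000100
110100
000000
100001
000010
Population at generation 5: 14

Answer: 14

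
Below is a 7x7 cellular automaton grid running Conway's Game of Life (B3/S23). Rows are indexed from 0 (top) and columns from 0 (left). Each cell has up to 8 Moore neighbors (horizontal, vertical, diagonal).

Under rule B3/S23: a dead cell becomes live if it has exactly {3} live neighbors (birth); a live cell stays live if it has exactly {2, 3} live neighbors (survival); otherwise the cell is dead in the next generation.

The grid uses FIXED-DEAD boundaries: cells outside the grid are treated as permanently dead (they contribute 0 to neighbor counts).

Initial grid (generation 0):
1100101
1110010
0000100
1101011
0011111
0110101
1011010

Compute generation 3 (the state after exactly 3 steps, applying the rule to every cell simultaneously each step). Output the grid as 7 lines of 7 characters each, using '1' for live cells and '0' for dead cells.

Answer: 0000000
0110011
0000011
0000000
0000010
0001010
0001010

Derivation:
Simulating step by step:
Generation 0 (given above): 27 live cells
Generation 1: 19 live cells
1010010
1011110
0001101
0100001
1000000
0000001
0011110
Generation 2: 13 live cells
0010010
0010001
0100001
0000010
0000000
0001110
0001110
Generation 3: 11 live cells
(generation 3 grid is the final answer)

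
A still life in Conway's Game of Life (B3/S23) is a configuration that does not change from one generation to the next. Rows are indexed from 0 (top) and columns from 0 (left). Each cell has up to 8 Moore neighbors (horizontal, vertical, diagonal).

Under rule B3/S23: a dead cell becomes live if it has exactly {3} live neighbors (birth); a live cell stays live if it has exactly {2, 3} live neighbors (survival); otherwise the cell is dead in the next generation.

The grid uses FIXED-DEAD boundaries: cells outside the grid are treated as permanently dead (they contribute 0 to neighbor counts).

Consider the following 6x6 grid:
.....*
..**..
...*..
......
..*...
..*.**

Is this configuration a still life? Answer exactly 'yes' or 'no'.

Answer: no

Derivation:
Compute generation 1 and compare to generation 0 (given above):
Generation 1:
......
..***.
..**..
......
...*..
...*..
Cell (0,5) differs: gen0=1 vs gen1=0 -> NOT a still life.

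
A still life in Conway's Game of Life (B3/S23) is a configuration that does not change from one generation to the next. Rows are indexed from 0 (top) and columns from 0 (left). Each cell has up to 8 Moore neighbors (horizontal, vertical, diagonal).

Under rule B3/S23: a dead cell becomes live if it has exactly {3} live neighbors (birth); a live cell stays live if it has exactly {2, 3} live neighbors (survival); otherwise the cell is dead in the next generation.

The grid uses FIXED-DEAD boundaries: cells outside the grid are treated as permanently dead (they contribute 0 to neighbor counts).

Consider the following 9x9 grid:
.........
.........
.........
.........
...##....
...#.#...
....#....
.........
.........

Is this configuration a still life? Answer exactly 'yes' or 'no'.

Answer: yes

Derivation:
Compute generation 1 and compare to generation 0 (given above):
Generation 1:
.........
.........
.........
.........
...##....
...#.#...
....#....
.........
.........
The grids are IDENTICAL -> still life.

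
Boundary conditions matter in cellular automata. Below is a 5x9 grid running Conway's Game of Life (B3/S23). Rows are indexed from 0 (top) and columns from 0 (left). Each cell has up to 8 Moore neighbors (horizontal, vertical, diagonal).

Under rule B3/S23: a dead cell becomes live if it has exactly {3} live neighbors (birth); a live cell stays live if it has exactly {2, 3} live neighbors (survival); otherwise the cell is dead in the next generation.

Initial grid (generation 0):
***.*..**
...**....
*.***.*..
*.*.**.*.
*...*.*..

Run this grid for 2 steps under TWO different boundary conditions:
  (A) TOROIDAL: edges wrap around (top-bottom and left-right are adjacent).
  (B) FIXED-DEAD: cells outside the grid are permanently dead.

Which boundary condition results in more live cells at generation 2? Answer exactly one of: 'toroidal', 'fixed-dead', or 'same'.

Answer: toroidal

Derivation:
Under TOROIDAL boundary, generation 2:
***..****
..**..*..
.*....*.*
..*..****
..*..**..
Population = 21

Under FIXED-DEAD boundary, generation 2:
.*.......
..**.....
......**.
..*..***.
.***.....
Population = 12

Comparison: toroidal=21, fixed-dead=12 -> toroidal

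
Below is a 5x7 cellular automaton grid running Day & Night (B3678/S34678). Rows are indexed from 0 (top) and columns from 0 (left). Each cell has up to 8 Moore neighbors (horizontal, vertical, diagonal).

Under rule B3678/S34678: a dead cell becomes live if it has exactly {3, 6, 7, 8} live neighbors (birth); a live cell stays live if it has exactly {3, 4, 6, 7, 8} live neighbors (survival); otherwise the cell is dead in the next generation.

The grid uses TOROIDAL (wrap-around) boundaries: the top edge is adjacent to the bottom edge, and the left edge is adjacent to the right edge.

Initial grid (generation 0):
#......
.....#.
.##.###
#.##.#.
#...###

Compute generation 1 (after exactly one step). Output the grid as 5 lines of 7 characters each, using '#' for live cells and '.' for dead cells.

Simulating step by step:
Generation 0 (given above): 15 live cells
Generation 1: 21 live cells
(generation 1 grid is the final answer)

Answer: ....#..
##..##.
###.###
#.#####
#..###.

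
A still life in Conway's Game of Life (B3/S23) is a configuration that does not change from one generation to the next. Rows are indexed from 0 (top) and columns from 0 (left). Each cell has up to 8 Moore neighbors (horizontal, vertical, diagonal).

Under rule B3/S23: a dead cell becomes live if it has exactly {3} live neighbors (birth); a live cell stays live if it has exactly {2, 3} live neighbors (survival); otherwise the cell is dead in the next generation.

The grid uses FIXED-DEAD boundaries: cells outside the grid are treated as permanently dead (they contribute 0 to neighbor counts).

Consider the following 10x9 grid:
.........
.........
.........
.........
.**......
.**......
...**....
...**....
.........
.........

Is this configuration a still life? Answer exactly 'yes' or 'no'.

Answer: no

Derivation:
Compute generation 1 and compare to generation 0 (given above):
Generation 1:
.........
.........
.........
.........
.**......
.*.......
....*....
...**....
.........
.........
Cell (5,2) differs: gen0=1 vs gen1=0 -> NOT a still life.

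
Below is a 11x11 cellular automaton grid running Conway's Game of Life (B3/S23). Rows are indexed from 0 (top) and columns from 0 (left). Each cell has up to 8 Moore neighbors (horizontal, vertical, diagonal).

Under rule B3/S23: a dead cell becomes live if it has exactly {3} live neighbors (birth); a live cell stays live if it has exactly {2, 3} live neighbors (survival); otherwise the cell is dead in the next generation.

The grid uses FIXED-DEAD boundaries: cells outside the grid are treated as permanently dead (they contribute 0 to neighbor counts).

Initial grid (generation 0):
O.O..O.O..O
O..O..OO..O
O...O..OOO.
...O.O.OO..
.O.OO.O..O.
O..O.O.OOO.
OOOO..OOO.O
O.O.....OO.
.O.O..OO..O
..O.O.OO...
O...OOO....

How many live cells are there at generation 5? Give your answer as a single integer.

Simulating step by step:
Generation 0 (given above): 55 live cells
Generation 1: 38 live cells
.O.....O...
O..OOO....O
...OOO...O.
..OO.O.....
...O.....O.
O....O....O
O..OO.O...O
O.........O
.O.O.OO..O.
.OO.O......
...OO.OO...
Generation 2: 38 live cells
....O......
..OO.OO....
......O....
..O..O.....
..OO.......
...O.O...OO
OO..OO...OO
OOOO..O..OO
OO.OOO.....
.O.....O...
..OOOO.....
Generation 3: 37 live cells
...OOO.....
...OOOO....
..OOO.O....
..OO.......
..OO.......
.O.O.O...OO
O....OO.O..
......O..OO
...OOOO....
OO....O....
..OOO......
Generation 4: 25 live cells
...O..O....
......O....
......O....
.O.........
.O.........
.O.O.OO..O.
....OOOOO..
.........O.
....O.OO...
.O....O....
.OOO.......
Generation 5: 22 live cells
...........
.....OOO...
...........
...........
OO.........
..O.....O..
....O..OOO.
....O......
.....OOO...
.O.O.OOO...
.OO........
Population at generation 5: 22

Answer: 22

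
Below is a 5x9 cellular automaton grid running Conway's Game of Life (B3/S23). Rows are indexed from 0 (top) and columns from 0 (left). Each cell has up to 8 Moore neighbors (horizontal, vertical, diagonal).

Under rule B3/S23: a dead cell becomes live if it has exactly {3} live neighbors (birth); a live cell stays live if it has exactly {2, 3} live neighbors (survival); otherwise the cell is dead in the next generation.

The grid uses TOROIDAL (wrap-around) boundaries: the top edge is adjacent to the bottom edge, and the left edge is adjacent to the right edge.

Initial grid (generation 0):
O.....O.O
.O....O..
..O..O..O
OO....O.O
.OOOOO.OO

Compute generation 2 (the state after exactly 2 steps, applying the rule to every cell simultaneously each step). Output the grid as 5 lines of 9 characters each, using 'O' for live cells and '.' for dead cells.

Answer: O.....O..
..OO....O
O........
..O...OO.
..O...OO.

Derivation:
Simulating step by step:
Generation 0 (given above): 19 live cells
Generation 1: 17 live cells
...OO.O.O
.O...OO.O
..O..OO.O
......O..
..OOOO...
Generation 2: 12 live cells
(generation 2 grid is the final answer)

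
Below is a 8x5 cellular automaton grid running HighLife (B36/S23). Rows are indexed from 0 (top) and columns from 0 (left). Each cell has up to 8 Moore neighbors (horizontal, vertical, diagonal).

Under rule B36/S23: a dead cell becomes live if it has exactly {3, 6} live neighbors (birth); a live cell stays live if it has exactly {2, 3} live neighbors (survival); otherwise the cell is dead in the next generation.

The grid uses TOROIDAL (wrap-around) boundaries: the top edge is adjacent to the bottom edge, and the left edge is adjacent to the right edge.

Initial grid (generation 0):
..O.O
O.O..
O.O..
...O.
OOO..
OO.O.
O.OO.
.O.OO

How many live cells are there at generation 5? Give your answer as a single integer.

Simulating step by step:
Generation 0 (given above): 19 live cells
Generation 1: 17 live cells
..O.O
O.O.O
..OOO
O..OO
O..O.
..OO.
....O
.O...
Generation 2: 16 live cells
..O.O
O.O..
..O..
OO...
OO..O
..OO.
..OO.
O..O.
Generation 3: 13 live cells
O.O.O
..O..
O.O..
..O.O
...OO
O....
.O...
.O...
Generation 4: 20 live cells
O.OO.
O.O.O
..O..
OOO.O
O..OO
O...O
OO...
.OO..
Generation 5: 14 live cells
OO...
O.O.O
.OO..
..O..
..O..
...O.
..O.O
...OO
Population at generation 5: 14

Answer: 14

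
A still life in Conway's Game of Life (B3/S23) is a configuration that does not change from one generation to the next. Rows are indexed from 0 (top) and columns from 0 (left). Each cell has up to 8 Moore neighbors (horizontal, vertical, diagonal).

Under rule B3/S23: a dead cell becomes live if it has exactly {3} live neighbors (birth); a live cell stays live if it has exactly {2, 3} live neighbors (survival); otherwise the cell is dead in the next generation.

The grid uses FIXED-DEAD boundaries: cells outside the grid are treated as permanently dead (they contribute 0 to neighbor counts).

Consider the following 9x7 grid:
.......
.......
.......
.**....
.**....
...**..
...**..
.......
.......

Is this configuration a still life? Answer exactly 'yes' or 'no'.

Compute generation 1 and compare to generation 0 (given above):
Generation 1:
.......
.......
.......
.**....
.*.....
....*..
...**..
.......
.......
Cell (4,2) differs: gen0=1 vs gen1=0 -> NOT a still life.

Answer: no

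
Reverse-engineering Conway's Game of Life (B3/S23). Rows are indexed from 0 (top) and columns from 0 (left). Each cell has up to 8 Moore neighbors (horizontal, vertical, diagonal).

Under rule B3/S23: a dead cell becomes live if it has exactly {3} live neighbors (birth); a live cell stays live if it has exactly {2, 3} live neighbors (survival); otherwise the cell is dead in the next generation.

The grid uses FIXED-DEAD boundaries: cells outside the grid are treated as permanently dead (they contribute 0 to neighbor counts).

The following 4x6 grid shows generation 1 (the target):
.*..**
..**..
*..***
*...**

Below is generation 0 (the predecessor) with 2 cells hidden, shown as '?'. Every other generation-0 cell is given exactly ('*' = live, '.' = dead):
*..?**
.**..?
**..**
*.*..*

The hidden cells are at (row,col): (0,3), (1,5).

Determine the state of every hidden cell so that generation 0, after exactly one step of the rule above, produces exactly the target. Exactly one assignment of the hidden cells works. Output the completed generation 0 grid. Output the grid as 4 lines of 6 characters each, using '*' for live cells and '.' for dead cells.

Answer: *...**
.**..*
**..**
*.*..*

Derivation:
Hidden generation-0 cells (in order): (0,3), (1,5).
A hidden cell only influences target cells in its own 3x3 neighborhood. Try each of the 2^2 = 4 assignments, step the completed generation 0 forward once under B3/S23, and compare with the target:
  (0,3)=. (1,5)=. -> step gives (0,4)='.' but target has '*' -> reject
  (0,3)=. (1,5)=* -> step reproduces the target at every cell -> ACCEPT
  (0,3)=* (1,5)=. -> step gives (0,2)='*' but target has '.' -> reject
  (0,3)=* (1,5)=* -> step gives (0,2)='*' but target has '.' -> reject
Unique solution: (0,3)=dead, (1,5)=live.
Check: live-neighbor counts of every cell in the completed generation 0:
132222
442354
354333
241232
Applying B3/S23 to generation 0 with these counts gives:
.*..**
..**..
*..***
*...**
which matches the target exactly.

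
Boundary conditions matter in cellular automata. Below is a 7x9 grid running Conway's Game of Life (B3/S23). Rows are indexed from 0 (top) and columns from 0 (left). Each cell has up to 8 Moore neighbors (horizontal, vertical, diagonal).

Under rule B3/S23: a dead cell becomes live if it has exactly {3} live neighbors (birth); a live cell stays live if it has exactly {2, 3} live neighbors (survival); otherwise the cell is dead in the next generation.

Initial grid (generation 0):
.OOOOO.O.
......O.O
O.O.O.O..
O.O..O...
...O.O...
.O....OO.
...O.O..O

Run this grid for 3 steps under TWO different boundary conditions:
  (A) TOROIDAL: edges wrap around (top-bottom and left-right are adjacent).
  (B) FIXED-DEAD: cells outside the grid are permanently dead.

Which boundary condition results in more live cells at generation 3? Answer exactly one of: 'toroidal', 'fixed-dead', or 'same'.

Under TOROIDAL boundary, generation 3:
.....OO..
.....O...
O...O...O
..OO....O
.OOO...O.
..OOO.OOO
..OO..O..
Population = 22

Under FIXED-DEAD boundary, generation 3:
...OOOO..
...OOO.O.
.OO......
.OOO..OOO
O...O.OOO
.O..OO.OO
..OOO.O..
Population = 30

Comparison: toroidal=22, fixed-dead=30 -> fixed-dead

Answer: fixed-dead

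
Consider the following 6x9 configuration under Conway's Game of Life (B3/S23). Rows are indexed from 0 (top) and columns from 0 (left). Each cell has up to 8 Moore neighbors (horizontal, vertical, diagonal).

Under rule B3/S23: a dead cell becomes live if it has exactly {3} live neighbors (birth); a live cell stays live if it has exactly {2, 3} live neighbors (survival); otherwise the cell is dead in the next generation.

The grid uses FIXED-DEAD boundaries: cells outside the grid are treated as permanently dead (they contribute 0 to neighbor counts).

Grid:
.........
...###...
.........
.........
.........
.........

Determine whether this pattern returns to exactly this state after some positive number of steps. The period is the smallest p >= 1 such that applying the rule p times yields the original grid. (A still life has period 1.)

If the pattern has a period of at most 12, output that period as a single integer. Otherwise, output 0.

Simulating and comparing each generation to the original:
Gen 0 (original, given above): 3 live cells
Gen 1: 3 live cells, differs from original
Gen 2: 3 live cells, MATCHES original -> period = 2

Answer: 2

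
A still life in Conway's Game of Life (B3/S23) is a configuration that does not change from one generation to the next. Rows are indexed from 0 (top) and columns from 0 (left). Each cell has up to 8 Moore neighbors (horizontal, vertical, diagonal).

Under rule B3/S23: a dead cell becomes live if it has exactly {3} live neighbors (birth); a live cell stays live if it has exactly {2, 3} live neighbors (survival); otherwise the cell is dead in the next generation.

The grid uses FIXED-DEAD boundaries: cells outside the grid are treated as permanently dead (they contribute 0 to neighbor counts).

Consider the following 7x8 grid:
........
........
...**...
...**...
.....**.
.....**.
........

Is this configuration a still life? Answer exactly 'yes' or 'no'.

Answer: no

Derivation:
Compute generation 1 and compare to generation 0 (given above):
Generation 1:
........
........
...**...
...*....
......*.
.....**.
........
Cell (3,4) differs: gen0=1 vs gen1=0 -> NOT a still life.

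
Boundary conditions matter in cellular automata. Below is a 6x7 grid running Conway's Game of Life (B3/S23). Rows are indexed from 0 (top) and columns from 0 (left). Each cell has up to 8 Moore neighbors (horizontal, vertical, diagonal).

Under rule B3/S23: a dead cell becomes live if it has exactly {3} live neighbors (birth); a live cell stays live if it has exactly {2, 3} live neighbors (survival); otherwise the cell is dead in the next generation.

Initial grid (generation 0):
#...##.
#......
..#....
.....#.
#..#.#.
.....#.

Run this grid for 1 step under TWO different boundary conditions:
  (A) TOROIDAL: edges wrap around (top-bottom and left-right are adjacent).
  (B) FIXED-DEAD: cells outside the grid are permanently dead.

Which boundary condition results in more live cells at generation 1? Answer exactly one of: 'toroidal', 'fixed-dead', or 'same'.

Under TOROIDAL boundary, generation 1:
....##.
.#....#
.......
....#.#
.....#.
.....#.
Population = 8

Under FIXED-DEAD boundary, generation 1:
.......
.#.....
.......
....#..
.....##
....#..
Population = 5

Comparison: toroidal=8, fixed-dead=5 -> toroidal

Answer: toroidal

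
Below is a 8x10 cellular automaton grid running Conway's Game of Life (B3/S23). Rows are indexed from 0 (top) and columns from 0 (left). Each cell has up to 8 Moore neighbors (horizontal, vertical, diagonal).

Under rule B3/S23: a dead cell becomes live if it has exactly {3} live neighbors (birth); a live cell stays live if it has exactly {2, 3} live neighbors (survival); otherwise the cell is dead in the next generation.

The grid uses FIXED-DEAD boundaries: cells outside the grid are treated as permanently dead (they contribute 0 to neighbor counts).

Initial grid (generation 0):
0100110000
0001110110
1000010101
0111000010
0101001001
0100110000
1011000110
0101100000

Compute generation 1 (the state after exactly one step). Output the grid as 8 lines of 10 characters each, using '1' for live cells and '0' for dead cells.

Answer: 0001011000
0001000110
0100010101
1101101111
1101010000
1100111110
1000010000
0101100000

Derivation:
Simulating step by step:
Generation 0 (given above): 31 live cells
Generation 1: 34 live cells
(generation 1 grid is the final answer)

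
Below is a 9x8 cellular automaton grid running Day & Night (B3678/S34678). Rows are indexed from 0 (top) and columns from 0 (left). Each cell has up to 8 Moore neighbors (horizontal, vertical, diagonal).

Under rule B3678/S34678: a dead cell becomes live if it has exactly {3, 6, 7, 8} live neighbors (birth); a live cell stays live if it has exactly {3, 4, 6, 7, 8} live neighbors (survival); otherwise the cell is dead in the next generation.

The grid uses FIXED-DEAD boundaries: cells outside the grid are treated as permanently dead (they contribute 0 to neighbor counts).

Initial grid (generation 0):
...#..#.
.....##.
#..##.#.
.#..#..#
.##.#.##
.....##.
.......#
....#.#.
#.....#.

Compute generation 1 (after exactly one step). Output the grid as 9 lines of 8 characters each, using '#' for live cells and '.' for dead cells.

Answer: .....#..
...#.###
....#.##
##..#..#
...#..##
.....##.
........
.....#.#
.....#..

Derivation:
Simulating step by step:
Generation 0 (given above): 23 live cells
Generation 1: 20 live cells
(generation 1 grid is the final answer)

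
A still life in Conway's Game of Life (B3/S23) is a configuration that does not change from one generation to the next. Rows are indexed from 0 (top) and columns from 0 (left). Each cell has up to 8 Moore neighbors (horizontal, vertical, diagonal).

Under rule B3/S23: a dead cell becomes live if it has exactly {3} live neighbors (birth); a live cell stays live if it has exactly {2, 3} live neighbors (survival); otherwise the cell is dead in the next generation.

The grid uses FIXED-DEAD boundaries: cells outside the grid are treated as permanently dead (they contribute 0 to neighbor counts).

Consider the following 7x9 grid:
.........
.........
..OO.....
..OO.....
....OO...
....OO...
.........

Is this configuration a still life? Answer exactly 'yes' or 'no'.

Answer: no

Derivation:
Compute generation 1 and compare to generation 0 (given above):
Generation 1:
.........
.........
..OO.....
..O......
.....O...
....OO...
.........
Cell (3,3) differs: gen0=1 vs gen1=0 -> NOT a still life.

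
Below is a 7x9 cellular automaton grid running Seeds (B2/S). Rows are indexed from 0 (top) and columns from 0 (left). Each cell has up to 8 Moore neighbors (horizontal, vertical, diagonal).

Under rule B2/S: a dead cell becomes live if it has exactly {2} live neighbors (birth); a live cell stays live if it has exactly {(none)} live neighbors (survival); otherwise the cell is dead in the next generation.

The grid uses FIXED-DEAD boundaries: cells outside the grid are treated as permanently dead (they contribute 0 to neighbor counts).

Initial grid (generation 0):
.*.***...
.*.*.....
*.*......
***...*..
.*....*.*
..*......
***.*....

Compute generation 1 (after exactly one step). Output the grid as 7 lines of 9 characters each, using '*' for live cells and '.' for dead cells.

Simulating step by step:
Generation 0 (given above): 20 live cells
Generation 1: 8 live cells
(generation 1 grid is the final answer)

Answer: *........
.....*...
.........
...*.*...
...*.*...
.....*.*.
.........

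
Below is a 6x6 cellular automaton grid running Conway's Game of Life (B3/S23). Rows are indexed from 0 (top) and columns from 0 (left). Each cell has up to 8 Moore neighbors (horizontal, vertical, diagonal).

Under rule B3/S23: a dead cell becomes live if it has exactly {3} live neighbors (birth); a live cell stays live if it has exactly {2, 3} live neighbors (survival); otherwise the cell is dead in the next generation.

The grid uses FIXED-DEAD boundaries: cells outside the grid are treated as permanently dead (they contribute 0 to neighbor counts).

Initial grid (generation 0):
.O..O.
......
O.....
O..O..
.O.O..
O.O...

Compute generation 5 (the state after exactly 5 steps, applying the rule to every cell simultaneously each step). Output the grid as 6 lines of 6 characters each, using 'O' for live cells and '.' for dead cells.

Answer: ......
......
O.O...
O..O..
O..O..
.OO...

Derivation:
Simulating step by step:
Generation 0 (given above): 9 live cells
Generation 1: 8 live cells
......
......
......
OOO...
OO.O..
.OO...
Generation 2: 7 live cells
......
......
.O....
O.O...
...O..
OOO...
Generation 3: 7 live cells
......
......
.O....
.OO...
O..O..
.OO...
Generation 4: 9 live cells
......
......
.OO...
OOO...
O..O..
.OO...
Generation 5: 8 live cells
(generation 5 grid is the final answer)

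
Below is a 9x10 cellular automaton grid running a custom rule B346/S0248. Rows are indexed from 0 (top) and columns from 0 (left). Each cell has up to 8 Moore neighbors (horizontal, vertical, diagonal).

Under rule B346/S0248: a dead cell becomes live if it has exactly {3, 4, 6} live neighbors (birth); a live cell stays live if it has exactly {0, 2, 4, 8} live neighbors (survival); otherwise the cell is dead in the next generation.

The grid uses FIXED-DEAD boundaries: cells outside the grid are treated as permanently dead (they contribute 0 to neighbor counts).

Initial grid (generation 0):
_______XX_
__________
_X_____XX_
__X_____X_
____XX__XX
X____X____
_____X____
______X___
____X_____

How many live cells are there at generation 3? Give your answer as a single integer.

Answer: 16

Derivation:
Simulating step by step:
Generation 0 (given above): 16 live cells
Generation 1: 18 live cells
__________
_______XX_
_______XX_
_______XXX
____XX__XX
X___X_X___
_____XX___
_____X____
____X_____
Generation 2: 16 live cells
__________
__________
______X__X
______XX_X
____X_XXX_
X____X_X__
____XX____
____X_X___
__________
Generation 3: 16 live cells
__________
__________
______XXX_
_____XX__X
_____X__X_
X___XX__X_
_____XX___
____XX____
__________
Population at generation 3: 16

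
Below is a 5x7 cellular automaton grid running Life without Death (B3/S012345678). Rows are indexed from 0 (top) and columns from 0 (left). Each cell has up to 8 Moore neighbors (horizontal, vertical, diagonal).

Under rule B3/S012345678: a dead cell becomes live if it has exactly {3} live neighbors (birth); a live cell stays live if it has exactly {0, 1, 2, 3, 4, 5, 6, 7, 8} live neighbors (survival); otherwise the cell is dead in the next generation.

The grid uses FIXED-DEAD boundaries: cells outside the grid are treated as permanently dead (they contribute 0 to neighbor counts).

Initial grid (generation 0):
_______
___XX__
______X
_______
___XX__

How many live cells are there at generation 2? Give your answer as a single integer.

Simulating step by step:
Generation 0 (given above): 5 live cells
Generation 1: 5 live cells
_______
___XX__
______X
_______
___XX__
Generation 2: 5 live cells
_______
___XX__
______X
_______
___XX__
Population at generation 2: 5

Answer: 5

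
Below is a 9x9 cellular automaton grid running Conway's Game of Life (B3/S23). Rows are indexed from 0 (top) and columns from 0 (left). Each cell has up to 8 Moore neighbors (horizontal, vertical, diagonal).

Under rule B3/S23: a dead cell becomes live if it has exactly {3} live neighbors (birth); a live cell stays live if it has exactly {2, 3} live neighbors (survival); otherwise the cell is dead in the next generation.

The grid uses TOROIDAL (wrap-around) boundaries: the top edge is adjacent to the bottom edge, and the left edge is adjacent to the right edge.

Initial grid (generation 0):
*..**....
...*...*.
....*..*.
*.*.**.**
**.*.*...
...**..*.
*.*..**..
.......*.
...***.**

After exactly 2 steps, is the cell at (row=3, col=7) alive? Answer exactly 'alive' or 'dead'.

Answer: alive

Derivation:
Simulating step by step:
Generation 0 (given above): 30 live cells
Generation 1: 33 live cells
..*..***.
...*....*
....**.*.
*.*..*.*.
**...*.*.
*..*....*
...******
...*...*.
...*.****
Generation 2: 29 live cells
..**.*...
...*....*
...***.*.
*....*.*.
..*.*..*.
.***.....
*.**.**..
..**.....
..**.*..*

Cell (3,7) at generation 2: 1 -> alive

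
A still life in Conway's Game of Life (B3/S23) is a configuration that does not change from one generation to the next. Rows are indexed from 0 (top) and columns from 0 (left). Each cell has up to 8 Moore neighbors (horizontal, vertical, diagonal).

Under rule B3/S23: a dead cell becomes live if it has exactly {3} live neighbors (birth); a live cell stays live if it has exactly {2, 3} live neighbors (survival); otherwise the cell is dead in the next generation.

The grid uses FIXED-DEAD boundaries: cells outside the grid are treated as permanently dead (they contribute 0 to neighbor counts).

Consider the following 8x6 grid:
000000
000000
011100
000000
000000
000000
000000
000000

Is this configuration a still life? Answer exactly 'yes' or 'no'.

Answer: no

Derivation:
Compute generation 1 and compare to generation 0 (given above):
Generation 1:
000000
001000
001000
001000
000000
000000
000000
000000
Cell (1,2) differs: gen0=0 vs gen1=1 -> NOT a still life.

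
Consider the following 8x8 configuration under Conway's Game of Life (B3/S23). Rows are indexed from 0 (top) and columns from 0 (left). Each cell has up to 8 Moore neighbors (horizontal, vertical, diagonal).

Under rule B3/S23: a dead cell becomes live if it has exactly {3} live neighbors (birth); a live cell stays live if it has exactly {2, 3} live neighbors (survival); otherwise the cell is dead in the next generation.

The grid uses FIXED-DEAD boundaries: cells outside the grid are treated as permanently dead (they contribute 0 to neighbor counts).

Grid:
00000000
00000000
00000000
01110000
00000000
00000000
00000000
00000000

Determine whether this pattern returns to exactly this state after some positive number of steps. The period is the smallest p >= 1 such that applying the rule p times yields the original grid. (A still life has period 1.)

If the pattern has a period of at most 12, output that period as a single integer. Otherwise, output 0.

Simulating and comparing each generation to the original:
Gen 0 (original, given above): 3 live cells
Gen 1: 3 live cells, differs from original
Gen 2: 3 live cells, MATCHES original -> period = 2

Answer: 2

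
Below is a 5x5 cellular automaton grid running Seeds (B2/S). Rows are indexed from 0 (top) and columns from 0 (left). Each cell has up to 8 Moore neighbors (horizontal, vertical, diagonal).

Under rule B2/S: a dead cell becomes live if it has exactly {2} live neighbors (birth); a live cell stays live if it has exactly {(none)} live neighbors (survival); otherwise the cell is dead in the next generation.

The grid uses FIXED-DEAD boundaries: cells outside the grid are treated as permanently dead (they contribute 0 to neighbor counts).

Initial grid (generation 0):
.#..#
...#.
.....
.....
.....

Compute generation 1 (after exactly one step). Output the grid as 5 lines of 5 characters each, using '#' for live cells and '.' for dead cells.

Answer: ..##.
..#.#
.....
.....
.....

Derivation:
Simulating step by step:
Generation 0 (given above): 3 live cells
Generation 1: 4 live cells
(generation 1 grid is the final answer)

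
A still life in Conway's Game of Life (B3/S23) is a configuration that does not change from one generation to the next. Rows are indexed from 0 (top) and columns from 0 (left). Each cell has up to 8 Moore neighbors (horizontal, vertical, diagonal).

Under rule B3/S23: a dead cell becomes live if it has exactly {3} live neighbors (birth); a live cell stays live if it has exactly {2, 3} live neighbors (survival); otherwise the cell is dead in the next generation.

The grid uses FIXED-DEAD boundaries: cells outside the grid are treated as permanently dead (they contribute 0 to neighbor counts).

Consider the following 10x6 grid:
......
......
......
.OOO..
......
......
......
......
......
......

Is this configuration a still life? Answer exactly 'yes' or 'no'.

Answer: no

Derivation:
Compute generation 1 and compare to generation 0 (given above):
Generation 1:
......
......
..O...
..O...
..O...
......
......
......
......
......
Cell (2,2) differs: gen0=0 vs gen1=1 -> NOT a still life.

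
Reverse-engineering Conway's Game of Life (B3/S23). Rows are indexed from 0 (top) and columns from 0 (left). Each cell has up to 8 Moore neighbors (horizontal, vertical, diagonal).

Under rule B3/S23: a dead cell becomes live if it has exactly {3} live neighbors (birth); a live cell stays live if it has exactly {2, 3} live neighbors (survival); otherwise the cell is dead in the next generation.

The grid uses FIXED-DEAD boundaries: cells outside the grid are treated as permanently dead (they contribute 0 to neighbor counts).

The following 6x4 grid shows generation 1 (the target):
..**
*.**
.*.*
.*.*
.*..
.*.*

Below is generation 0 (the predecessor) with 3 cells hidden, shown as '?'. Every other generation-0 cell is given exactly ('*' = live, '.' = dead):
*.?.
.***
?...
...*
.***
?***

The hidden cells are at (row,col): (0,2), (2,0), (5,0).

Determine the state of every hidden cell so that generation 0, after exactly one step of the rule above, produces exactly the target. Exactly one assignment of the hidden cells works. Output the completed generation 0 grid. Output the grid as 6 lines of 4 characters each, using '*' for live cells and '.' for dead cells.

Hidden generation-0 cells (in order): (0,2), (2,0), (5,0).
A hidden cell only influences target cells in its own 3x3 neighborhood. Try each of the 2^3 = 8 assignments, step the completed generation 0 forward once under B3/S23, and compare with the target:
  (0,2)=. (2,0)=. (5,0)=. -> step gives (0,1)='*' but target has '.' -> reject
  (0,2)=. (2,0)=. (5,0)=* -> step gives (0,1)='*' but target has '.' -> reject
  (0,2)=. (2,0)=* (5,0)=. -> step gives (0,1)='*' but target has '.' -> reject
  (0,2)=. (2,0)=* (5,0)=* -> step gives (0,1)='*' but target has '.' -> reject
  (0,2)=* (2,0)=. (5,0)=. -> step gives (1,0)='.' but target has '*' -> reject
  (0,2)=* (2,0)=. (5,0)=* -> step gives (1,0)='.' but target has '*' -> reject
  (0,2)=* (2,0)=* (5,0)=. -> step reproduces the target at every cell -> ACCEPT
  (0,2)=* (2,0)=* (5,0)=* -> step gives (4,0)='*' but target has '.' -> reject
Unique solution: (0,2)=live, (2,0)=live, (5,0)=dead.
Check: live-neighbor counts of every cell in the completed generation 0:
1433
3432
1343
2342
2364
2353
Applying B3/S23 to generation 0 with these counts gives:
..**
*.**
.*.*
.*.*
.*..
.*.*
which matches the target exactly.

Answer: *.*.
.***
*...
...*
.***
.***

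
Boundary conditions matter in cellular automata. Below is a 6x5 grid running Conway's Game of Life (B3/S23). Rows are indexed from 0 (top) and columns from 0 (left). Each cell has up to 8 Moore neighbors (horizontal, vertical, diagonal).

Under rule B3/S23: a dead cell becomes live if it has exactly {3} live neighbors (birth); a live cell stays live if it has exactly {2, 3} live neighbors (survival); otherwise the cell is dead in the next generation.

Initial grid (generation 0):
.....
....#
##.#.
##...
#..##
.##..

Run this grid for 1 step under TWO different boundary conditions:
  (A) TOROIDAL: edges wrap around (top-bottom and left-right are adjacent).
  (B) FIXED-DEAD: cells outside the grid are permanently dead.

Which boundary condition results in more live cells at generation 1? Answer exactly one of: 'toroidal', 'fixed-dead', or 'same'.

Answer: toroidal

Derivation:
Under TOROIDAL boundary, generation 1:
.....
#...#
.##..
...#.
...##
#####
Population = 12

Under FIXED-DEAD boundary, generation 1:
.....
.....
###..
...##
#..#.
.###.
Population = 10

Comparison: toroidal=12, fixed-dead=10 -> toroidal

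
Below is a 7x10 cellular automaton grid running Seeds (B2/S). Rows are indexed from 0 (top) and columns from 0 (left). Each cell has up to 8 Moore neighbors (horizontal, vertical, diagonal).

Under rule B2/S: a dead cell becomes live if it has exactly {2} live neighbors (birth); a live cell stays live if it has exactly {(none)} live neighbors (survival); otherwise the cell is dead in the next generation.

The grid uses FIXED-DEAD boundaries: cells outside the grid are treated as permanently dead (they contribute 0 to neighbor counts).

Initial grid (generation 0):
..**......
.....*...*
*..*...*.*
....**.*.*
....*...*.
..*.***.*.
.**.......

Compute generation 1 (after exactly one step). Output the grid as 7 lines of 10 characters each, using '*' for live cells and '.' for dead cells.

Simulating step by step:
Generation 0 (given above): 21 live cells
Generation 1: 7 live cells
(generation 1 grid is the final answer)

Answer: ....*.....
.*....*...
..........
..........
..........
.........*
....*.**..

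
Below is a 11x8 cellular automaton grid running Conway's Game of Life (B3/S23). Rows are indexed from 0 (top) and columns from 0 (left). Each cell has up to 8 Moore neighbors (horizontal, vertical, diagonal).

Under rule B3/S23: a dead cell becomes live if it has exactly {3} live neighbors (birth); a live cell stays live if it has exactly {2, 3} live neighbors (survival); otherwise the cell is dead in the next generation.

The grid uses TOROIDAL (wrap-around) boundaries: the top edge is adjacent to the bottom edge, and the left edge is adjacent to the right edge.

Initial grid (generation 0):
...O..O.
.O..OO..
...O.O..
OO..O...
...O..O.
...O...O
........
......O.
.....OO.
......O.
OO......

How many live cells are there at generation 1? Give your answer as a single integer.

Answer: 32

Derivation:
Simulating step by step:
Generation 0 (given above): 20 live cells
Generation 1: 32 live cells
OOO.OO..
..OO.OO.
OOOO.O..
..OOOO..
O.OOO..O
........
........
.....OO.
.....OOO
.....OOO
.......O
Population at generation 1: 32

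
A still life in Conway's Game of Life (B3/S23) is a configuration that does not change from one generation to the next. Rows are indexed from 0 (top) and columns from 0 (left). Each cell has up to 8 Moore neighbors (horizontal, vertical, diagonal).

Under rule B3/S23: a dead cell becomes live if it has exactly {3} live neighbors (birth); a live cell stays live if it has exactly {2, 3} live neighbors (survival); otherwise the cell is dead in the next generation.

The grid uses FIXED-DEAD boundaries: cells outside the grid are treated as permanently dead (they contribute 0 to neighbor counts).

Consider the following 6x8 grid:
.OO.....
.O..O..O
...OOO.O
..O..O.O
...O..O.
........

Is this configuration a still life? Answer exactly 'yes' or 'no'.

Compute generation 1 and compare to generation 0 (given above):
Generation 1:
.OO.....
.O..OOO.
..OO.O.O
..O..O.O
......O.
........
Cell (1,5) differs: gen0=0 vs gen1=1 -> NOT a still life.

Answer: no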